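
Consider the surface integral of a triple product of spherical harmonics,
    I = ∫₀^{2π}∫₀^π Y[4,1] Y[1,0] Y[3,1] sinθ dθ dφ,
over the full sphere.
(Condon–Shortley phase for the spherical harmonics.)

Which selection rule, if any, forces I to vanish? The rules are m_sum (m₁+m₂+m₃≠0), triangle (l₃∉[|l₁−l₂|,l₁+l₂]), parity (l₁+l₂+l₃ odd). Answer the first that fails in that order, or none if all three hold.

Σmᵢ = 2  ✗
l₃∈[|l₁−l₂|,l₁+l₂]=[3,5], have l₃=3
Σlᵢ = 8 ⇒ even

m_sum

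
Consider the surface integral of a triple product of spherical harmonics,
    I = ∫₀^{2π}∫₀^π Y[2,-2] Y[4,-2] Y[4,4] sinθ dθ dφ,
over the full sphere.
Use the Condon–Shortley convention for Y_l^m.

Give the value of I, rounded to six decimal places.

-0.106180

Rules hold: Σm=0, L=10 even, 2≤4≤6.
N = 5·9·9 = 405
Δ = 2!·2!·6!/11! = 1/13860
Racah Σ t=0..2: t=0:+1/192 t=1:−1/36 t=2:+1/192 = -5/288
⇒ 3j(2 4 4; 0 0 0)² = 20/693, sgn -1
Racah Σ t=2..2: t=2:+1/2880 = 1/2880
⇒ 3j(2 4 4; -2 -2 4)² = 2/165, sgn +1
4πI² = N·(3j₀)²·(3jₘ)² = 120/847
I = -1·√(0.141677/4π) = -0.10618031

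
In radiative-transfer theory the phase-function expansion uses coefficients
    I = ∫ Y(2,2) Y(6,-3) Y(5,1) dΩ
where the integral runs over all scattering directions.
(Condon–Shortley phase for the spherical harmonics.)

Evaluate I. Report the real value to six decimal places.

l₁+l₂+l₃=13 is odd: 3j(l;000)=0 ⇒ I=0

0.000000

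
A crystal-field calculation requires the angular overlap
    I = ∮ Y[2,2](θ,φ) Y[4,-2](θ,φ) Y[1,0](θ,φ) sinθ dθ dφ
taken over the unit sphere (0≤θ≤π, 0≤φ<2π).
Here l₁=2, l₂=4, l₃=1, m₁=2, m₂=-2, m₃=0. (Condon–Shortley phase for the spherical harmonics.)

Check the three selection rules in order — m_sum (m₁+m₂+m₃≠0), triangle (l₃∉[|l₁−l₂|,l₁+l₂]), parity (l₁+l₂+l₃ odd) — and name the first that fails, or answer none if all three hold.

triangle

Σmᵢ = 0  ✓
l₃∈[|l₁−l₂|,l₁+l₂]=[2,6], have l₃=1  ✗
Σlᵢ = 7 ⇒ odd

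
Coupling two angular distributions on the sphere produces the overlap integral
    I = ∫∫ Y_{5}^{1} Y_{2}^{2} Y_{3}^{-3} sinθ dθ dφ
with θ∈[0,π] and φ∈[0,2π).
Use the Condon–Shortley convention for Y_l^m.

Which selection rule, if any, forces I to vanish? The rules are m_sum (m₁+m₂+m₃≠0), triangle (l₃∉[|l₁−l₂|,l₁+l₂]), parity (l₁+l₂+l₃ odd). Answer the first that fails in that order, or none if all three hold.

none

m₁+m₂+m₃ = 1 + 2 − 3 = 0  ✓
triangle: |5−2|=3 ≤ l₃=3 ≤ 5+2=7  ✓
parity: l₁+l₂+l₃ = 10 is even  ✓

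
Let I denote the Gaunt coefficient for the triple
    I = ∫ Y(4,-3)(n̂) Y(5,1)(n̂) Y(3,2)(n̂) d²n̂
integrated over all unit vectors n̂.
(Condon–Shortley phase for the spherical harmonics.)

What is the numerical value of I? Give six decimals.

Checks pass: Σm=0; 12 even; l₃=3∈[1,9].
(2·4+1)(2·5+1)(2·3+1) = 693
Δ: 6! 2! 4! / 13! → 1/180180
sum: t=2:+1/576 t=3:−1/144 t=4:+1/576 = -1/288
3j²(4 5 3; 0 0 0) = Δ·Π!·Σ² = 20/1001  (sign +1)
sum: t=5:−1/1440 t=6:+1/17280 = -11/17280
3j²(4 5 3; -3 1 2) = Δ·Π!·Σ² = 11/468  (sign +1)
combine: 4πI² = 693·20/1001·11/468 = 55/169
take √, sign +1: I = 0.16092854

0.160929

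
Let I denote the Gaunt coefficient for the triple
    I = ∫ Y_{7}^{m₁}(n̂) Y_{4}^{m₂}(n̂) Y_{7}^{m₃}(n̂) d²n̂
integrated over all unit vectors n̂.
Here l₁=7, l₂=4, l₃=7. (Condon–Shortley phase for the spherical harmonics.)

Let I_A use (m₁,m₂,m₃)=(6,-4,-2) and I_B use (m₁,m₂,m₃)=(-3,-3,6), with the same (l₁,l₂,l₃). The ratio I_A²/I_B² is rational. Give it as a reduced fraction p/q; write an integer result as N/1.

Same 7,4,7: normalisation and zero-m 3j drop out of the ratio.
A: Δ: 4! 10! 4! / 19! → 1/58198140; sum: t=0:+1/209018880 = 1/209018880; 3j²(7 4 7; 6 -4 -2) = Δ·Π!·Σ² = 25/5814  (sign -1)
B: Δ: 4! 10! 4! / 19! → 1/58198140; sum: t=0:+1/522547200 t=1:−1/52254720 = -1/58060800; 3j²(7 4 7; -3 -3 6) = Δ·Π!·Σ² = 9/646  (sign +1)
I_A²/I_B² = (25/5814)/(9/646) = 25/81

25/81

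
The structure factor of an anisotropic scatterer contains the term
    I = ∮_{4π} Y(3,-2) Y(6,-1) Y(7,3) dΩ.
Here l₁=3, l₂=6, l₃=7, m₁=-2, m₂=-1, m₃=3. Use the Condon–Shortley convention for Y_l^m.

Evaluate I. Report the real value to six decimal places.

0.023482

Rules hold: Σm=0, L=16 even, 3≤7≤9.
N = 7·13·15 = 1365
Δ = 2!·4!·10!/17! = 1/2042040
Racah Σ t=0..2: t=0:+1/207360 t=1:−1/57600 t=2:+1/207360 = -1/129600
⇒ 3j(3 6 7; 0 0 0)² = 168/12155, sgn +1
Racah Σ t=1..2: t=1:−1/414720 t=2:+1/362880 = 1/2903040
⇒ 3j(3 6 7; -2 -1 3)² = 25/68068, sgn +1
4πI² = N·(3j₀)²·(3jₘ)² = 3150/454597
I = +1·√(0.00692921/4π) = 0.02348211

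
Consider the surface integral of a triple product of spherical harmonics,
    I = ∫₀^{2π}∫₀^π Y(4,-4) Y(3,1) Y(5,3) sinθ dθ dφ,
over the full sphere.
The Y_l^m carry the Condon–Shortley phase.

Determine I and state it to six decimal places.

0.169606

Rules hold: Σm=0, L=12 even, 1≤5≤7.
N = 9·7·11 = 693
Δ = 2!·6!·4!/13! = 1/180180
Racah Σ t=0..2: t=0:+1/576 t=1:−1/144 t=2:+1/576 = -1/288
⇒ 3j(4 3 5; 0 0 0)² = 20/1001, sgn +1
Racah Σ t=2..2: t=2:+1/5760 = 1/5760
⇒ 3j(4 3 5; -4 1 3)² = 56/2145, sgn +1
4πI² = N·(3j₀)²·(3jₘ)² = 672/1859
I = +1·√(0.361485/4π) = 0.16960553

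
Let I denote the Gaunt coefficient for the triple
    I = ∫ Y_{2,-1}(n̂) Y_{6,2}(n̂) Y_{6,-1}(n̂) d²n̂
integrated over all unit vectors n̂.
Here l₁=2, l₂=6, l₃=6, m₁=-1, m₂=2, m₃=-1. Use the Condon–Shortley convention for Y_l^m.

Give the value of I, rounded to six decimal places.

0.088837

m-sum 0 ✓  L=14 even ✓  4≤6≤8 ✓
Π(2lᵢ+1) = 5×13×13 = 845
triangle coeff Δ(2,6,6) = 1/90090
Σ_t [0,2]: t=0:+1/69120 t=1:−1/14400 t=2:+1/69120 = -7/172800
(3j)²=14/715 [(2 6 6; 0 0 0)], sign=-1
Σ_t [1,2]: t=1:−1/60480 t=2:+1/34560 = 1/80640
(3j)²=6/1001 [(2 6 6; -1 2 -1)], sign=-1
⇒ 4πI² = 12/121
I = (+1)√(12/121/(4π)) = 0.08883682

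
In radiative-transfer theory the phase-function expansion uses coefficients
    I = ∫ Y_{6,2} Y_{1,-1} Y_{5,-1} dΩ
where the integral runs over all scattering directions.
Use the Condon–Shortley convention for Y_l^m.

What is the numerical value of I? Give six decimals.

Rules hold: Σm=0, L=12 even, 5≤5≤7.
N = 13·3·11 = 429
Δ = 2!·10!·0!/13! = 1/858
Racah Σ t=1..1: t=1:−1/14400 = -1/14400
⇒ 3j(6 1 5; 0 0 0)² = 6/143, sgn +1
Racah Σ t=0..0: t=0:+1/34560 = 1/34560
⇒ 3j(6 1 5; 2 -1 -1)² = 14/429, sgn +1
4πI² = N·(3j₀)²·(3jₘ)² = 84/143
I = +1·√(0.587413/4π) = 0.21620548

0.216205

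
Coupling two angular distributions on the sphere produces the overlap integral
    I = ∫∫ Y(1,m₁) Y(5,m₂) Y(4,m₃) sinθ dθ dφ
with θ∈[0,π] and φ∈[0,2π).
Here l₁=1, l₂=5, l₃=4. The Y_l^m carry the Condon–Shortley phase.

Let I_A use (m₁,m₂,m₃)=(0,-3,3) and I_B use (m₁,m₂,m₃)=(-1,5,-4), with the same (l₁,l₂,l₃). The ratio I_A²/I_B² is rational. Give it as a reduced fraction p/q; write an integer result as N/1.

16/45

Same 1,5,4: normalisation and zero-m 3j drop out of the ratio.
A: Δ: 2! 0! 8! / 11! → 1/495; sum: t=1:−1/5040 = -1/5040; 3j²(1 5 4; 0 -3 3) = Δ·Π!·Σ² = 16/495  (sign +1)
B: Δ: 2! 0! 8! / 11! → 1/495; sum: t=2:+1/80640 = 1/80640; 3j²(1 5 4; -1 5 -4) = Δ·Π!·Σ² = 1/11  (sign +1)
I_A²/I_B² = (16/495)/(1/11) = 16/45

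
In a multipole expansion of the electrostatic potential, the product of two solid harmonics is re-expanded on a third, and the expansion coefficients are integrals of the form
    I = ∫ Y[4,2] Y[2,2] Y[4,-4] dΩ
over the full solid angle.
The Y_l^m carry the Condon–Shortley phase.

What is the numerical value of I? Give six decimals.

m-sum 0 ✓  L=10 even ✓  2≤4≤6 ✓
Π(2lᵢ+1) = 9×5×9 = 405
triangle coeff Δ(4,2,4) = 1/13860
Σ_t [0,2]: t=0:+1/192 t=1:−1/36 t=2:+1/192 = -5/288
(3j)²=20/693 [(4 2 4; 0 0 0)], sign=-1
Σ_t [2,2]: t=2:+1/2880 = 1/2880
(3j)²=2/165 [(4 2 4; 2 2 -4)], sign=+1
⇒ 4πI² = 120/847
I = (-1)√(120/847/(4π)) = -0.10618031

-0.106180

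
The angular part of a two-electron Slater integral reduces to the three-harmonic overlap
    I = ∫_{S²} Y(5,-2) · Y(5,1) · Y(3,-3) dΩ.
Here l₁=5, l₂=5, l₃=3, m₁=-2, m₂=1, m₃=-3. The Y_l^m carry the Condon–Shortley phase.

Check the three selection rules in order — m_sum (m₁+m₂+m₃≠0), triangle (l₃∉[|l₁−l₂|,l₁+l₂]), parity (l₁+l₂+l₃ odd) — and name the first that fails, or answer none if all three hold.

m_sum

azimuthal sum: -2 + 1 − 3 = -4  ✗
0 ≤ 3 ≤ 10 (triangle on l)
L = 5 + 5 + 3 = 13 (odd)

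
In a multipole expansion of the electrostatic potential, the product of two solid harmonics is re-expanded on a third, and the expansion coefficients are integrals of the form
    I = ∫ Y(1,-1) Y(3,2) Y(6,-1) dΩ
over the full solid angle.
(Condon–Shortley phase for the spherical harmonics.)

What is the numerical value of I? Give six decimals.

|1−3|≤6≤1+3 violated ⇒ I = 0

0.000000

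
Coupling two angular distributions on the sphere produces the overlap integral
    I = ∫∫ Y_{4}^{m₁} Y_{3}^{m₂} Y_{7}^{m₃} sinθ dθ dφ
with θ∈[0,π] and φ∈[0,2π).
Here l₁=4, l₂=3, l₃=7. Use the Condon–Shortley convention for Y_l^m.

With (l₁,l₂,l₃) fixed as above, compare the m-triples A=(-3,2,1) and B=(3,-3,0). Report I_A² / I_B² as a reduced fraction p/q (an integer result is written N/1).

48/7

Same 4,3,7: normalisation and zero-m 3j drop out of the ratio.
A: Δ: 0! 8! 6! / 15! → 1/45045; sum: t=0:+1/604800 = 1/604800; 3j²(4 3 7; -3 2 1) = Δ·Π!·Σ² = 16/15015  (sign +1)
B: Δ: 0! 8! 6! / 15! → 1/45045; sum: t=0:+1/3628800 = 1/3628800; 3j²(4 3 7; 3 -3 0) = Δ·Π!·Σ² = 1/6435  (sign -1)
I_A²/I_B² = (16/15015)/(1/6435) = 48/7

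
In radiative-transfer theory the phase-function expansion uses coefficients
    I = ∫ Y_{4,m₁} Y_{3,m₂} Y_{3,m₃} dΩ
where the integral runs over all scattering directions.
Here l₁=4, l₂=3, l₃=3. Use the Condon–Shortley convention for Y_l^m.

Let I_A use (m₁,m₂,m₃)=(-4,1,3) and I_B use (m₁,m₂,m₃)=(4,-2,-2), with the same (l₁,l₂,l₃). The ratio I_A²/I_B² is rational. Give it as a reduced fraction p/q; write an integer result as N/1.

l's match ⇒ only the (l;m) 3-j factors differ between A and B.
A: triangle coeff Δ(4,3,3) = 1/34650; Σ_t [4,4]: t=4:+1/1152 = 1/1152; (3j)²=1/33 [(4 3 3; -4 1 3)], sign=+1
B: triangle coeff Δ(4,3,3) = 1/34650; Σ_t [0,0]: t=0:+1/576 = 1/576; (3j)²=5/99 [(4 3 3; 4 -2 -2)], sign=-1
I_A²/I_B² = (1/33)/(5/99) = 3/5

3/5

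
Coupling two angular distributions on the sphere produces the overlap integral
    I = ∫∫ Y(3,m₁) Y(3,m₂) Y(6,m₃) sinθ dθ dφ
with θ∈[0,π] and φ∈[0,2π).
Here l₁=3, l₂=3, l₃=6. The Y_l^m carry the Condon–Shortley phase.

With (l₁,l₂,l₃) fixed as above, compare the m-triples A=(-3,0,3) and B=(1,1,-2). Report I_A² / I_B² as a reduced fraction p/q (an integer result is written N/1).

Same 3,3,6: normalisation and zero-m 3j drop out of the ratio.
A: Δ: 0! 6! 6! / 13! → 1/12012; sum: t=0:+1/25920 = 1/25920; 3j²(3 3 6; -3 0 3) = Δ·Π!·Σ² = 1/143  (sign -1)
B: Δ: 0! 6! 6! / 13! → 1/12012; sum: t=0:+1/2304 = 1/2304; 3j²(3 3 6; 1 1 -2) = Δ·Π!·Σ² = 5/143  (sign +1)
I_A²/I_B² = (1/143)/(5/143) = 1/5

1/5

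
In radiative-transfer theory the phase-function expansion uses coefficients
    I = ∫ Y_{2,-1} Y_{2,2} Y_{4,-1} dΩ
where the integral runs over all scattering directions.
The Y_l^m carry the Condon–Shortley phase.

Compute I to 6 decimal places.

Checks pass: Σm=0; 8 even; l₃=4∈[0,4].
(2·2+1)(2·2+1)(2·4+1) = 225
Δ: 0! 4! 4! / 9! → 1/630
sum: t=0:+1/16 = 1/16
3j²(2 2 4; 0 0 0) = Δ·Π!·Σ² = 2/35  (sign +1)
sum: t=0:+1/144 = 1/144
3j²(2 2 4; -1 2 -1) = Δ·Π!·Σ² = 1/126  (sign -1)
combine: 4πI² = 225·2/35·1/126 = 5/49
take √, sign -1: I = -0.09011188

-0.090112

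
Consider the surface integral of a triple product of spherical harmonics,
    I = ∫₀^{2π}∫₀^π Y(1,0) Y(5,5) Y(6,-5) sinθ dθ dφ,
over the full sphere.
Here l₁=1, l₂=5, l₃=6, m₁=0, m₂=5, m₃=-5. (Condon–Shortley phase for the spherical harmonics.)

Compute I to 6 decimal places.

Rules hold: Σm=0, L=12 even, 4≤6≤6.
N = 3·11·13 = 429
Δ = 0!·2!·10!/13! = 1/858
Racah Σ t=0..0: t=0:+1/14400 = 1/14400
⇒ 3j(1 5 6; 0 0 0)² = 6/143, sgn +1
Racah Σ t=0..0: t=0:+1/3628800 = 1/3628800
⇒ 3j(1 5 6; 0 5 -5)² = 1/78, sgn -1
4πI² = N·(3j₀)²·(3jₘ)² = 3/13
I = -1·√(0.230769/4π) = -0.13551395

-0.135514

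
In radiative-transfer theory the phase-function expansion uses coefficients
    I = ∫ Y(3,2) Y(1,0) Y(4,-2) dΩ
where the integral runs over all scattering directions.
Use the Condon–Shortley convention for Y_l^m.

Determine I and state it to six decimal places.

0.213244

Rules hold: Σm=0, L=8 even, 2≤4≤4.
N = 7·3·9 = 189
Δ = 0!·6!·2!/9! = 1/252
Racah Σ t=0..0: t=0:+1/36 = 1/36
⇒ 3j(3 1 4; 0 0 0)² = 4/63, sgn +1
Racah Σ t=0..0: t=0:+1/120 = 1/120
⇒ 3j(3 1 4; 2 0 -2)² = 1/21, sgn +1
4πI² = N·(3j₀)²·(3jₘ)² = 4/7
I = +1·√(0.571429/4π) = 0.21324362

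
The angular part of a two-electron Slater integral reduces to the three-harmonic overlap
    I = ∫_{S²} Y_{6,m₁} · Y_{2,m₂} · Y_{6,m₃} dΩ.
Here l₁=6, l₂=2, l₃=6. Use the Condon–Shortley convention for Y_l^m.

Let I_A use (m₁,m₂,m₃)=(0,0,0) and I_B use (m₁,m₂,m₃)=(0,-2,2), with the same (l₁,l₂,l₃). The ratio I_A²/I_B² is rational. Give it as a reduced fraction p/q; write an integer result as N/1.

7/10

Same 6,2,6: normalisation and zero-m 3j drop out of the ratio.
A: Δ: 2! 10! 2! / 15! → 1/90090; sum: t=0:+1/69120 t=1:−1/14400 t=2:+1/69120 = -7/172800; 3j²(6 2 6; 0 0 0) = Δ·Π!·Σ² = 14/715  (sign -1)
B: Δ: 2! 10! 2! / 15! → 1/90090; sum: t=0:+1/69120 = 1/69120; 3j²(6 2 6; 0 -2 2) = Δ·Π!·Σ² = 4/143  (sign +1)
I_A²/I_B² = (14/715)/(4/143) = 7/10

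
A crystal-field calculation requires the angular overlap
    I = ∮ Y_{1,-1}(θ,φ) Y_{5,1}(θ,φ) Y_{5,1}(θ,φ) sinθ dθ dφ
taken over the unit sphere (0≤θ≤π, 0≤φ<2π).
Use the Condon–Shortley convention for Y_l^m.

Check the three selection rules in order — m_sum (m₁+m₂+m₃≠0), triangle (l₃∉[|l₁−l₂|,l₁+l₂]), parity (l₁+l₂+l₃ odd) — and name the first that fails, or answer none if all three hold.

azimuthal sum: -1 + 1 + 1 = 1  ✗
4 ≤ 5 ≤ 6 (triangle on l)
L = 1 + 5 + 5 = 11 (odd)

m_sum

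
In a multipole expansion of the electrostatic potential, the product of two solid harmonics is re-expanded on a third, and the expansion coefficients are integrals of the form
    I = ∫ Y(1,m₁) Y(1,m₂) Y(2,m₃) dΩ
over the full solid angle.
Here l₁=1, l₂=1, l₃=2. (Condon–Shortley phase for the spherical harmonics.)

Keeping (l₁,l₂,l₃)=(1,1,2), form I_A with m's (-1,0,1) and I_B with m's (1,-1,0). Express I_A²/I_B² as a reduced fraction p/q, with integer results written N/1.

3/1

Shared (l₁,l₂,l₃)=(1,1,2): N and (l;000)² cancel in I_A²/I_B².
A: Δ = 0!·2!·2!/5! = 1/30; Racah Σ t=0..0: t=0:+1/2 = 1/2; ⇒ 3j(1 1 2; -1 0 1)² = 1/10, sgn -1
B: Δ = 0!·2!·2!/5! = 1/30; Racah Σ t=0..0: t=0:+1/4 = 1/4; ⇒ 3j(1 1 2; 1 -1 0)² = 1/30, sgn +1
I_A²/I_B² = (1/10)/(1/30) = 3/1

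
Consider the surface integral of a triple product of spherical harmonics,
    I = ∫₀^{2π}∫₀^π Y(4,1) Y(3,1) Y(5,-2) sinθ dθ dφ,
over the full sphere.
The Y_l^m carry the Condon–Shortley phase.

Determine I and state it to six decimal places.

Rules hold: Σm=0, L=12 even, 1≤5≤7.
N = 9·7·11 = 693
Δ = 2!·6!·4!/13! = 1/180180
Racah Σ t=0..2: t=0:+1/576 t=1:−1/144 t=2:+1/576 = -1/288
⇒ 3j(4 3 5; 0 0 0)² = 20/1001, sgn +1
Racah Σ t=0..2: t=0:+1/1728 t=1:−1/288 t=2:+1/960 = -1/540
⇒ 3j(4 3 5; 1 1 -2)² = 128/6435, sgn +1
4πI² = N·(3j₀)²·(3jₘ)² = 512/1859
I = +1·√(0.275417/4π) = 0.14804384

0.148044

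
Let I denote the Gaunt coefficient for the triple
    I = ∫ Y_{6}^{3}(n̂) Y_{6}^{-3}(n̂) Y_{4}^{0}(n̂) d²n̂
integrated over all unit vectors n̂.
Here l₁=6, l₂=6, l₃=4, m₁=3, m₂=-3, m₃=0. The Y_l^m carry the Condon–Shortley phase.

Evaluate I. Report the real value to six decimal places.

m-sum 0 ✓  L=16 even ✓  0≤4≤12 ✓
Π(2lᵢ+1) = 13×13×9 = 1521
triangle coeff Δ(6,6,4) = 1/15315300
Σ_t [2,6]: t=2:+1/829440 t=3:−1/25920 t=4:+1/9216 t=5:−1/25920 t=6:+1/829440 = 7/207360
(3j)²=28/2431 [(6 6 4; 0 0 0)], sign=+1
Σ_t [0,3]: t=0:+1/1451520 t=1:−1/80640 t=2:+1/51840 t=3:−1/414720 = 1/193536
(3j)²=81/17017 [(6 6 4; 3 -3 0)], sign=+1
⇒ 4πI² = 2916/34969
I = (+1)√(2916/34969/(4π)) = 0.08146053

0.081461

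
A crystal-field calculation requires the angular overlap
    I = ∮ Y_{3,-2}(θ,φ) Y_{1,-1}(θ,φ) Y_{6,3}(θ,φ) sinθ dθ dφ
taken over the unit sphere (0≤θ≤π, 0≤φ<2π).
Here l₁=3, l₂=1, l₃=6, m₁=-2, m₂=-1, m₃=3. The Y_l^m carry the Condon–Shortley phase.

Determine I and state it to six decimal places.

triangle: need 2≤l₃≤4, have 6; I=0

0.000000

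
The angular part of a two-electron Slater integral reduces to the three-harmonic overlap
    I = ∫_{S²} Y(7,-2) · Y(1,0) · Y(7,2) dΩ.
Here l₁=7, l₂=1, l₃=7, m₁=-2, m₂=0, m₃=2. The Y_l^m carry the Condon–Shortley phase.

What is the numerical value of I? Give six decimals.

L=15 odd ⇒ parity kills the (l;000) factor ⇒ I = 0

0.000000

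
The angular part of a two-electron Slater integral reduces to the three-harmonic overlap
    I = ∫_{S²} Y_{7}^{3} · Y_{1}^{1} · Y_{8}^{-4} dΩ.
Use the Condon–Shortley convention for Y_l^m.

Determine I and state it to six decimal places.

m-sum 0 ✓  L=16 even ✓  6≤8≤8 ✓
Π(2lᵢ+1) = 15×3×17 = 765
triangle coeff Δ(7,1,8) = 1/2040
Σ_t [0,0]: t=0:+1/25401600 = 1/25401600
(3j)²=8/255 [(7 1 8; 0 0 0)], sign=+1
Σ_t [0,0]: t=0:+1/174182400 = 1/174182400
(3j)²=11/340 [(7 1 8; 3 1 -4)], sign=+1
⇒ 4πI² = 66/85
I = (+1)√(66/85/(4π)) = 0.24857507

0.248575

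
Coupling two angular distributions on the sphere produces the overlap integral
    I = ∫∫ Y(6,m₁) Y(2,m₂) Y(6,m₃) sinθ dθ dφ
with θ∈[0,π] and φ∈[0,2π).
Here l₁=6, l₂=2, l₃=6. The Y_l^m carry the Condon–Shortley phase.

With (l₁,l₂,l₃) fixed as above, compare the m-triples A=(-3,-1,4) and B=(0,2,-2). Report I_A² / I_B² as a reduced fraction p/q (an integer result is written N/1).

Same 6,2,6: normalisation and zero-m 3j drop out of the ratio.
A: Δ: 2! 10! 2! / 15! → 1/90090; sum: t=0:+1/725760 t=1:−1/161280 = -1/207360; 3j²(6 2 6; -3 -1 4) = Δ·Π!·Σ² = 7/286  (sign -1)
B: Δ: 2! 10! 2! / 15! → 1/90090; sum: t=2:+1/69120 = 1/69120; 3j²(6 2 6; 0 2 -2) = Δ·Π!·Σ² = 4/143  (sign +1)
I_A²/I_B² = (7/286)/(4/143) = 7/8

7/8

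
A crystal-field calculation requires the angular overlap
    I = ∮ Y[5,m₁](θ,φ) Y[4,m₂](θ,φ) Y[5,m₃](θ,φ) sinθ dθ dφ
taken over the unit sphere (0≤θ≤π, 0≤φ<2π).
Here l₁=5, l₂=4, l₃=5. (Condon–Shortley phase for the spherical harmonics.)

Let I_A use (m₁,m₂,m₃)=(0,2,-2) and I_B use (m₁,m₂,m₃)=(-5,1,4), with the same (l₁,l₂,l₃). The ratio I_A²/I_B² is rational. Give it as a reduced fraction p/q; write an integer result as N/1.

l's match ⇒ only the (l;m) 3-j factors differ between A and B.
A: triangle coeff Δ(5,4,5) = 1/3153150; Σ_t [2,4]: t=2:+1/3456 t=3:−1/1728 t=4:+1/11520 = -7/34560; (3j)²=7/858 [(5 4 5; 0 2 -2)], sign=+1
B: triangle coeff Δ(5,4,5) = 1/3153150; Σ_t [4,4]: t=4:+1/103680 = 1/103680; (3j)²=4/143 [(5 4 5; -5 1 4)], sign=-1
I_A²/I_B² = (7/858)/(4/143) = 7/24

7/24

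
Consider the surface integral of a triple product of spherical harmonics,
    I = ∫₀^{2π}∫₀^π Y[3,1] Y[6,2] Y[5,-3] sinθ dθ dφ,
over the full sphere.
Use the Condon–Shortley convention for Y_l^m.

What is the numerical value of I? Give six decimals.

Rules hold: Σm=0, L=14 even, 3≤5≤9.
N = 7·13·11 = 1001
Δ = 4!·2!·8!/15! = 1/675675
Racah Σ t=1..3: t=1:−1/8640 t=2:+1/2304 t=3:−1/8640 = 7/34560
⇒ 3j(3 6 5; 0 0 0)² = 7/429, sgn -1
Racah Σ t=0..2: t=0:+1/1935360 t=1:−1/30240 t=2:+1/11520 = 1/18432
⇒ 3j(3 6 5; 1 2 -3)² = 7/429, sgn +1
4πI² = N·(3j₀)²·(3jₘ)² = 343/1287
I = -1·√(0.266511/4π) = -0.14563067

-0.145631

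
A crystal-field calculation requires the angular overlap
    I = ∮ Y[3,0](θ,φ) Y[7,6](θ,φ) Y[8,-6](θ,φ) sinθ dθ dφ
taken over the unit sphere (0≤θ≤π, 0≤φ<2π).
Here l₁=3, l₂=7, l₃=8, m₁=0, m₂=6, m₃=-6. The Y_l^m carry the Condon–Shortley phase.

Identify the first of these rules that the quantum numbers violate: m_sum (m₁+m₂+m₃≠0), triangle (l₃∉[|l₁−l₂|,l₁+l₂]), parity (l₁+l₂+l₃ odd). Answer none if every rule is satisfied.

m₁+m₂+m₃ = 0 + 6 − 6 = 0  ✓
triangle: |3−7|=4 ≤ l₃=8 ≤ 3+7=10  ✓
parity: l₁+l₂+l₃ = 18 is even  ✓

none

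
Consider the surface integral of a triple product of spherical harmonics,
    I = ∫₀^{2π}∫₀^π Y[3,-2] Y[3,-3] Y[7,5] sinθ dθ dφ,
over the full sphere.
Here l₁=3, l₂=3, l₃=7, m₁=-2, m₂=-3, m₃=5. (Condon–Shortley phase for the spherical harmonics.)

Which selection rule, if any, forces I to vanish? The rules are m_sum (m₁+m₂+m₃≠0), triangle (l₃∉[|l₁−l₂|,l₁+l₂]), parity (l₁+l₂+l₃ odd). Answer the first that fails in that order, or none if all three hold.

triangle

azimuthal sum: -2 − 3 + 5 = 0  ✓
0 ≤ 7 ≤ 6 (triangle on l)  ✗
L = 3 + 3 + 7 = 13 (odd)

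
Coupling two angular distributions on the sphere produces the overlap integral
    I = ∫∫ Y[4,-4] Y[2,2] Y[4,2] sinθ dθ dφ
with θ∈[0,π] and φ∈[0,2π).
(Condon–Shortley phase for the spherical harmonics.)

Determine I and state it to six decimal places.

Checks pass: Σm=0; 10 even; l₃=4∈[2,6].
(2·4+1)(2·2+1)(2·4+1) = 405
Δ: 2! 6! 2! / 11! → 1/13860
sum: t=0:+1/192 t=1:−1/36 t=2:+1/192 = -5/288
3j²(4 2 4; 0 0 0) = Δ·Π!·Σ² = 20/693  (sign -1)
sum: t=2:+1/2880 = 1/2880
3j²(4 2 4; -4 2 2) = Δ·Π!·Σ² = 2/165  (sign +1)
combine: 4πI² = 405·20/693·2/165 = 120/847
take √, sign -1: I = -0.10618031

-0.106180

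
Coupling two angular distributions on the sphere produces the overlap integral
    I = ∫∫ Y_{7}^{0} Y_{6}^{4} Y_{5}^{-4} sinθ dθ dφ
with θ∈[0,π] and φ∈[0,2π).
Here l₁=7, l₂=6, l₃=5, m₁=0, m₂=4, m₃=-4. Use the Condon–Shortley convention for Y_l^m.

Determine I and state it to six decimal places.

0.150533

m-sum 0 ✓  L=18 even ✓  1≤5≤13 ✓
Π(2lᵢ+1) = 15×13×11 = 2145
triangle coeff Δ(7,6,5) = 1/174594420
Σ_t [2,6]: t=2:+1/4147200 t=3:−1/207360 t=4:+1/82944 t=5:−1/207360 t=6:+1/4147200 = 1/345600
(3j)²=420/46189 [(7 6 5; 0 0 0)], sign=-1
Σ_t [6,7]: t=6:+1/4147200 t=7:−1/21772800 = 17/87091200
(3j)²=119/8151 [(7 6 5; 0 4 -4)], sign=-1
⇒ 4πI² = 14700/51623
I = (+1)√(14700/51623/(4π)) = 0.15053314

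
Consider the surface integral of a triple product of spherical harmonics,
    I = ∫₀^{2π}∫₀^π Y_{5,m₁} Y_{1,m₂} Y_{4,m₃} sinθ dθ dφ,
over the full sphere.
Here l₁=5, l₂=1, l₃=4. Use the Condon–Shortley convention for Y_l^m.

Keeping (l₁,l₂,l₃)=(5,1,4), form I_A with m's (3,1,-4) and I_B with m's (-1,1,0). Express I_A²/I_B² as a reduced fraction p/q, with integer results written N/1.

Same 5,1,4: normalisation and zero-m 3j drop out of the ratio.
A: Δ: 2! 8! 0! / 11! → 1/495; sum: t=2:+1/80640 = 1/80640; 3j²(5 1 4; 3 1 -4) = Δ·Π!·Σ² = 1/495  (sign +1)
B: Δ: 2! 8! 0! / 11! → 1/495; sum: t=2:+1/1152 = 1/1152; 3j²(5 1 4; -1 1 0) = Δ·Π!·Σ² = 1/33  (sign +1)
I_A²/I_B² = (1/495)/(1/33) = 1/15

1/15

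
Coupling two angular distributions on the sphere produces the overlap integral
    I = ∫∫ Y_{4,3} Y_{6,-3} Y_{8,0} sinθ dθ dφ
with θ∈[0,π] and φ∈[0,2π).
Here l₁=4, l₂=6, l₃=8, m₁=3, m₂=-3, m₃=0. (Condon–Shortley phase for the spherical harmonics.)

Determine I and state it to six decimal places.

-0.138702

Rules hold: Σm=0, L=18 even, 2≤8≤10.
N = 9·13·17 = 1989
Δ = 2!·6!·10!/19! = 1/23279256
Racah Σ t=0..2: t=0:+1/1658880 t=1:−1/518400 t=2:+1/1658880 = -1/1382400
⇒ 3j(4 6 8; 0 0 0)² = 504/46189, sgn -1
Racah Σ t=0..1: t=0:+1/7257600 t=1:−1/58060800 = 1/8294400
⇒ 3j(4 6 8; 3 -3 0)² = 1029/92378, sgn +1
4πI² = N·(3j₀)²·(3jₘ)² = 2333772/9653501
I = -1·√(0.241754/4π) = -0.13870172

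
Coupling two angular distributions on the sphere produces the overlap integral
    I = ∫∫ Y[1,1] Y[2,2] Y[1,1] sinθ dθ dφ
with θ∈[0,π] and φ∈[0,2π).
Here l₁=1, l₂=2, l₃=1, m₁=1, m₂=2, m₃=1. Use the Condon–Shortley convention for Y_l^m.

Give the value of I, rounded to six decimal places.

Σmᵢ = 4 ≠ 0, so the φ-integral vanishes; I = 0

0.000000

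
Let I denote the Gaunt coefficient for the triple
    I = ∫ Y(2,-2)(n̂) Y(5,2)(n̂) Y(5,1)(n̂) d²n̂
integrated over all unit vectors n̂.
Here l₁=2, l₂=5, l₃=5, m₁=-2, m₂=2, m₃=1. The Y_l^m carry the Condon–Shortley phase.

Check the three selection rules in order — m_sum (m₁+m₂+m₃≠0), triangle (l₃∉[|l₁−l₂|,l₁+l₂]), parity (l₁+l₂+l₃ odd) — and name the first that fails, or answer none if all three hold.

Σmᵢ = 1  ✗
l₃∈[|l₁−l₂|,l₁+l₂]=[3,7], have l₃=5
Σlᵢ = 12 ⇒ even

m_sum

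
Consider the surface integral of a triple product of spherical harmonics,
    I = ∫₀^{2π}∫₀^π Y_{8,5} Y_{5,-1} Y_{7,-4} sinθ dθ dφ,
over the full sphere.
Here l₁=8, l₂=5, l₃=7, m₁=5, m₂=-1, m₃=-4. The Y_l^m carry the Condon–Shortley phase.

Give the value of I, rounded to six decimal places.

m-sum 0 ✓  L=20 even ✓  3≤7≤13 ✓
Π(2lᵢ+1) = 17×11×15 = 2805
triangle coeff Δ(8,5,7) = 1/814773960
Σ_t [1,5]: t=1:−1/87091200 t=2:+1/4976640 t=3:−1/2073600 t=4:+1/4976640 t=5:−1/87091200 = -1/9676800
(3j)²=360/46189 [(8 5 7; 0 0 0)], sign=+1
Σ_t [0,3]: t=0:+1/522547200 t=1:−1/58060800 t=2:+1/69672960 t=3:−1/783820800 = -1/447897600
(3j)²=11/11628 [(8 5 7; 5 -1 -4)], sign=+1
⇒ 4πI² = 1650/79781
I = (+1)√(1650/79781/(4π)) = 0.04056835

0.040568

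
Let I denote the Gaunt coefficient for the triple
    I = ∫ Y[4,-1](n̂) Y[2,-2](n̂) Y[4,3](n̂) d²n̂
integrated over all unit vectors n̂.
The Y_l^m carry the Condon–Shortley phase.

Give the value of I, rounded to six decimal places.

m-sum 0 ✓  L=10 even ✓  2≤4≤6 ✓
Π(2lᵢ+1) = 9×5×9 = 405
triangle coeff Δ(4,2,4) = 1/13860
Σ_t [0,2]: t=0:+1/192 t=1:−1/36 t=2:+1/192 = -5/288
(3j)²=20/693 [(4 2 4; 0 0 0)], sign=-1
Σ_t [0,0]: t=0:+1/480 = 1/480
(3j)²=3/110 [(4 2 4; -1 -2 3)], sign=-1
⇒ 4πI² = 270/847
I = (+1)√(270/847/(4π)) = 0.15927046

0.159270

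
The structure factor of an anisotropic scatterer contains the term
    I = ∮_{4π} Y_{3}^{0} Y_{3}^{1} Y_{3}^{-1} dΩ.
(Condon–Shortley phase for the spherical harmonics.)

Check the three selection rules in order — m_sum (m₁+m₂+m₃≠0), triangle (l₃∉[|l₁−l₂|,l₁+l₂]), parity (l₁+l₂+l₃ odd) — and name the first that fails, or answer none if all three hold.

parity

azimuthal sum: 0 + 1 − 1 = 0  ✓
0 ≤ 3 ≤ 6 (triangle on l)  ✓
L = 3 + 3 + 3 = 9 (odd)  ✗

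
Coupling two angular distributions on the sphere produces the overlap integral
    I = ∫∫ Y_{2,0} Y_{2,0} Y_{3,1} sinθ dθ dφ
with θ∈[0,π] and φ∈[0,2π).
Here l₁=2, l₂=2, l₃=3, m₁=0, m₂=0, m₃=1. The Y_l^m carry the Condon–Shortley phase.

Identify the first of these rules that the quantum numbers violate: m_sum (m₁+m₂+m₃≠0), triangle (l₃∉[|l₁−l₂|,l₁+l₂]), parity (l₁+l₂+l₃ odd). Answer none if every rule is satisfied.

m₁+m₂+m₃ = 0 + 0 + 1 = 1  ✗
triangle: |2−2|=0 ≤ l₃=3 ≤ 2+2=4
parity: l₁+l₂+l₃ = 7 is odd

m_sum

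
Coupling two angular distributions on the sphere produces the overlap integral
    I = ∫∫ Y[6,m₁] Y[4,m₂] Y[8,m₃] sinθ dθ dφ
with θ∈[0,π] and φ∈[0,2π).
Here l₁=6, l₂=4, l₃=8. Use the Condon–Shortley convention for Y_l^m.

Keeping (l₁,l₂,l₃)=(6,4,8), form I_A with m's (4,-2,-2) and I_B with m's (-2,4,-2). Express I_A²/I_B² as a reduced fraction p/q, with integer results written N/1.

19321/10290

Same 6,4,8: normalisation and zero-m 3j drop out of the ratio.
A: Δ: 2! 10! 6! / 19! → 1/23279256; sum: t=0:+1/7741440 t=1:−1/43545600 t=2:+1/5225472000 = 139/1306368000; 3j²(6 4 8; 4 -2 -2) = Δ·Π!·Σ² = 38642/2909907  (sign +1)
B: Δ: 2! 10! 6! / 19! → 1/23279256; sum: t=2:+1/24883200 = 1/24883200; 3j²(6 4 8; -2 4 -2) = Δ·Π!·Σ² = 980/138567  (sign +1)
I_A²/I_B² = (38642/2909907)/(980/138567) = 19321/10290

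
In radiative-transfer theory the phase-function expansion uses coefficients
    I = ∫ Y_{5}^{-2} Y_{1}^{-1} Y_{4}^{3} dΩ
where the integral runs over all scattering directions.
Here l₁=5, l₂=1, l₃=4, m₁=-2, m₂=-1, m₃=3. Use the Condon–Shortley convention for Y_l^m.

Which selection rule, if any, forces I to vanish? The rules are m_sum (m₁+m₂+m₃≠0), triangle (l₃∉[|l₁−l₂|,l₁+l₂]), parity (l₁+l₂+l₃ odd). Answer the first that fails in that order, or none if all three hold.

none

azimuthal sum: -2 − 1 + 3 = 0  ✓
4 ≤ 4 ≤ 6 (triangle on l)  ✓
L = 5 + 1 + 4 = 10 (even)  ✓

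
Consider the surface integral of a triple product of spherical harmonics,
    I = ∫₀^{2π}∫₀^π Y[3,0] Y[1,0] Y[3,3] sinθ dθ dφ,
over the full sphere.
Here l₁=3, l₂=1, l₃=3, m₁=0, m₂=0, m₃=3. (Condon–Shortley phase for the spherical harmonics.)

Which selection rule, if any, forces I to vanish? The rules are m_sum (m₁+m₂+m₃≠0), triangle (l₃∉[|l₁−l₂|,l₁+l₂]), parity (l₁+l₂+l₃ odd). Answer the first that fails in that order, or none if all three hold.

azimuthal sum: 0 + 0 + 3 = 3  ✗
2 ≤ 3 ≤ 4 (triangle on l)
L = 3 + 1 + 3 = 7 (odd)

m_sum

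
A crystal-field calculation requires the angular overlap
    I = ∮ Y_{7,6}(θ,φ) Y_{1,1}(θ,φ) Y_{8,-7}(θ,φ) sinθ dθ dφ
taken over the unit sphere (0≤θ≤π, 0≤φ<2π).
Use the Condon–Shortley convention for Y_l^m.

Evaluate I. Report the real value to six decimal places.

-0.313531

Rules hold: Σm=0, L=16 even, 6≤8≤8.
N = 15·3·17 = 765
Δ = 0!·14!·2!/17! = 1/2040
Racah Σ t=0..0: t=0:+1/25401600 = 1/25401600
⇒ 3j(7 1 8; 0 0 0)² = 8/255, sgn +1
Racah Σ t=0..0: t=0:+1/12454041600 = 1/12454041600
⇒ 3j(7 1 8; 6 1 -7)² = 7/136, sgn -1
4πI² = N·(3j₀)²·(3jₘ)² = 21/17
I = -1·√(1.23529/4π) = -0.31353083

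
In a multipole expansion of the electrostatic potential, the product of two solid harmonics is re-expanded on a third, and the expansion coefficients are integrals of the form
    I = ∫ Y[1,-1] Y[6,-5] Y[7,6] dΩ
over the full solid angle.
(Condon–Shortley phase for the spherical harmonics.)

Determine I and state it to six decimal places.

0.309019

m-sum 0 ✓  L=14 even ✓  5≤7≤7 ✓
Π(2lᵢ+1) = 3×13×15 = 585
triangle coeff Δ(1,6,7) = 1/1365
Σ_t [0,0]: t=0:+1/518400 = 1/518400
(3j)²=7/195 [(1 6 7; 0 0 0)], sign=-1
Σ_t [0,0]: t=0:+1/79833600 = 1/79833600
(3j)²=2/35 [(1 6 7; -1 -5 6)], sign=-1
⇒ 4πI² = 6/5
I = (+1)√(6/5/(4π)) = 0.30901936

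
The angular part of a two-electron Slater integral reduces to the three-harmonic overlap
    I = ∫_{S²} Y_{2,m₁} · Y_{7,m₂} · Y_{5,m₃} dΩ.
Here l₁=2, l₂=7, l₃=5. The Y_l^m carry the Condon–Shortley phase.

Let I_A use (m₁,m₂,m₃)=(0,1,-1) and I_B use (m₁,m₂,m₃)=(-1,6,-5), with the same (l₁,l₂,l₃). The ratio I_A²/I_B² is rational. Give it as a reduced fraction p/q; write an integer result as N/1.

Same 2,7,5: normalisation and zero-m 3j drop out of the ratio.
A: Δ: 4! 0! 10! / 15! → 1/15015; sum: t=2:+1/69120 = 1/69120; 3j²(2 7 5; 0 1 -1) = Δ·Π!·Σ² = 4/143  (sign +1)
B: Δ: 4! 0! 10! / 15! → 1/15015; sum: t=3:−1/21772800 = -1/21772800; 3j²(2 7 5; -1 6 -5) = Δ·Π!·Σ² = 2/105  (sign -1)
I_A²/I_B² = (4/143)/(2/105) = 210/143

210/143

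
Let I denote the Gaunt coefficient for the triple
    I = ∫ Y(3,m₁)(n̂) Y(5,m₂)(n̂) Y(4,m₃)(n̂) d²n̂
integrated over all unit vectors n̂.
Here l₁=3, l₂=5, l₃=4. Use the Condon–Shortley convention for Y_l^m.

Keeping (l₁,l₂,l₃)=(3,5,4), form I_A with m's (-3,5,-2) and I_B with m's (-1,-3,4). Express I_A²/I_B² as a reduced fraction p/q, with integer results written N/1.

Same 3,5,4: normalisation and zero-m 3j drop out of the ratio.
A: Δ: 4! 2! 6! / 13! → 1/180180; sum: t=4:+1/34560 = 1/34560; 3j²(3 5 4; -3 5 -2) = Δ·Π!·Σ² = 5/286  (sign +1)
B: Δ: 4! 2! 6! / 13! → 1/180180; sum: t=2:+1/5760 = 1/5760; 3j²(3 5 4; -1 -3 4) = Δ·Π!·Σ² = 56/2145  (sign +1)
I_A²/I_B² = (5/286)/(56/2145) = 75/112

75/112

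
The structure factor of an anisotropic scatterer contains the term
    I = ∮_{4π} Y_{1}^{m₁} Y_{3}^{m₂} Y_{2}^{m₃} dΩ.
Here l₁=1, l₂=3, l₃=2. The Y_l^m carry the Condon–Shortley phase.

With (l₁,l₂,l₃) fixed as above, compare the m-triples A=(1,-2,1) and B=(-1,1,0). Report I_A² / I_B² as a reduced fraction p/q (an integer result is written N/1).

5/3

Shared (l₁,l₂,l₃)=(1,3,2): N and (l;000)² cancel in I_A²/I_B².
A: Δ = 2!·0!·4!/7! = 1/105; Racah Σ t=0..0: t=0:+1/12 = 1/12; ⇒ 3j(1 3 2; 1 -2 1)² = 2/21, sgn -1
B: Δ = 2!·0!·4!/7! = 1/105; Racah Σ t=2..2: t=2:+1/8 = 1/8; ⇒ 3j(1 3 2; -1 1 0)² = 2/35, sgn +1
I_A²/I_B² = (2/21)/(2/35) = 5/3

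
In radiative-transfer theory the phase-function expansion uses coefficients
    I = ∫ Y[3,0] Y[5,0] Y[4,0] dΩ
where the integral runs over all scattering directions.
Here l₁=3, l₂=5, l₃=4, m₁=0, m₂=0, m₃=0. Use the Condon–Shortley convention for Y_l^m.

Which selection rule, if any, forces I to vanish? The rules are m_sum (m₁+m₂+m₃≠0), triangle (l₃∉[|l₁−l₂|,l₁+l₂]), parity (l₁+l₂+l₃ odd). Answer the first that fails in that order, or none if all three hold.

m₁+m₂+m₃ = 0 + 0 + 0 = 0  ✓
triangle: |3−5|=2 ≤ l₃=4 ≤ 3+5=8  ✓
parity: l₁+l₂+l₃ = 12 is even  ✓

none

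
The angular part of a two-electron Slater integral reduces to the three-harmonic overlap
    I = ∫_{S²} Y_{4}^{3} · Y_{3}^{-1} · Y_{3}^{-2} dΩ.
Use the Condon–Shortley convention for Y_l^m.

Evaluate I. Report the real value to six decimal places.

Checks pass: Σm=0; 10 even; l₃=3∈[1,7].
(2·4+1)(2·3+1)(2·3+1) = 441
Δ: 4! 4! 2! / 11! → 1/34650
sum: t=1:−1/72 t=2:+1/16 t=3:−1/72 = 5/144
3j²(4 3 3; 0 0 0) = Δ·Π!·Σ² = 2/77  (sign -1)
sum: t=0:+1/288 t=1:−1/144 = -1/288
3j²(4 3 3; 3 -1 -2) = Δ·Π!·Σ² = 1/99  (sign +1)
combine: 4πI² = 441·2/77·1/99 = 14/121
take √, sign -1: I = -0.09595473

-0.095955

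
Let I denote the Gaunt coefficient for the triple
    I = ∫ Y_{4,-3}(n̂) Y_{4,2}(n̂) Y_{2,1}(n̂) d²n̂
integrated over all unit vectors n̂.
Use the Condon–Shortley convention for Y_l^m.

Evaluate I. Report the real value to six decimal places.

m-sum 0 ✓  L=10 even ✓  0≤2≤8 ✓
Π(2lᵢ+1) = 9×9×5 = 405
triangle coeff Δ(4,4,2) = 1/13860
Σ_t [2,4]: t=2:+1/192 t=3:−1/36 t=4:+1/192 = -5/288
(3j)²=20/693 [(4 4 2; 0 0 0)], sign=-1
Σ_t [5,6]: t=5:−1/240 t=6:+1/1440 = -1/288
(3j)²=5/132 [(4 4 2; -3 2 1)], sign=+1
⇒ 4πI² = 375/847
I = (-1)√(375/847/(4π)) = -0.18770204

-0.187702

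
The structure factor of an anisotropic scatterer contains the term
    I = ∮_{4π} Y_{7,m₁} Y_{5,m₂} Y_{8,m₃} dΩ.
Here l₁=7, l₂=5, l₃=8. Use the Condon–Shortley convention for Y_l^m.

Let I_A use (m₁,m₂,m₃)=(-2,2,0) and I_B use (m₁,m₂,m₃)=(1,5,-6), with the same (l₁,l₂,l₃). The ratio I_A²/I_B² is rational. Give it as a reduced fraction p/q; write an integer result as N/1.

Same 7,5,8: normalisation and zero-m 3j drop out of the ratio.
A: Δ: 4! 10! 6! / 21! → 1/814773960; sum: t=1:−1/348364800 t=2:+1/14515200 t=3:−1/4976640 t=4:+1/12441600 = -19/348364800; 3j²(7 5 8; -2 2 0) = Δ·Π!·Σ² = 19/2431  (sign -1)
B: Δ: 4! 10! 6! / 21! → 1/814773960; sum: t=4:+1/1393459200 = 1/1393459200; 3j²(7 5 8; 1 5 -6) = Δ·Π!·Σ² = 15/1292  (sign +1)
I_A²/I_B² = (19/2431)/(15/1292) = 1444/2145

1444/2145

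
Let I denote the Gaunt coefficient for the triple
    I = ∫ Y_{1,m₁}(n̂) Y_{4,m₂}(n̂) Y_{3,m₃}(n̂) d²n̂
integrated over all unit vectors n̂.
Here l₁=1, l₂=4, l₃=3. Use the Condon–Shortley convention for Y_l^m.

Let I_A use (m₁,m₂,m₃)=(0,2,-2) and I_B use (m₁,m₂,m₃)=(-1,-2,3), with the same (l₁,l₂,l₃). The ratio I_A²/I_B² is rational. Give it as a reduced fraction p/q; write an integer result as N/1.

12/1

Shared (l₁,l₂,l₃)=(1,4,3): N and (l;000)² cancel in I_A²/I_B².
A: Δ = 2!·0!·6!/9! = 1/252; Racah Σ t=1..1: t=1:−1/120 = -1/120; ⇒ 3j(1 4 3; 0 2 -2)² = 1/21, sgn +1
B: Δ = 2!·0!·6!/9! = 1/252; Racah Σ t=2..2: t=2:+1/1440 = 1/1440; ⇒ 3j(1 4 3; -1 -2 3)² = 1/252, sgn +1
I_A²/I_B² = (1/21)/(1/252) = 12/1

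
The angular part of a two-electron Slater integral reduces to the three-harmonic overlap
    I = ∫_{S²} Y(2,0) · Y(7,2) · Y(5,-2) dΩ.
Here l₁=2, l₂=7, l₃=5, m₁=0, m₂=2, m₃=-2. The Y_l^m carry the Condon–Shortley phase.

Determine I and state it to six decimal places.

0.215014

Checks pass: Σm=0; 14 even; l₃=5∈[5,9].
(2·2+1)(2·7+1)(2·5+1) = 825
Δ: 4! 0! 10! / 15! → 1/15015
sum: t=2:+1/57600 = 1/57600
3j²(2 7 5; 0 0 0) = Δ·Π!·Σ² = 21/715  (sign -1)
sum: t=2:+1/120960 = 1/120960
3j²(2 7 5; 0 2 -2) = Δ·Π!·Σ² = 24/1001  (sign -1)
combine: 4πI² = 825·21/715·24/1001 = 1080/1859
take √, sign +1: I = 0.21501425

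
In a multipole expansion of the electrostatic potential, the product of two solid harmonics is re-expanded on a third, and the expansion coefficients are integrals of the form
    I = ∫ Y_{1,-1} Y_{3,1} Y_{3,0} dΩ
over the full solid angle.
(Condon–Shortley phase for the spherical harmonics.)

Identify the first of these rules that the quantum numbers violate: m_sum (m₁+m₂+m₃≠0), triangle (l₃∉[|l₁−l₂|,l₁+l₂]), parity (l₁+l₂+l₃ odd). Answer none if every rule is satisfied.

m₁+m₂+m₃ = -1 + 1 + 0 = 0  ✓
triangle: |1−3|=2 ≤ l₃=3 ≤ 1+3=4  ✓
parity: l₁+l₂+l₃ = 7 is odd  ✗

parity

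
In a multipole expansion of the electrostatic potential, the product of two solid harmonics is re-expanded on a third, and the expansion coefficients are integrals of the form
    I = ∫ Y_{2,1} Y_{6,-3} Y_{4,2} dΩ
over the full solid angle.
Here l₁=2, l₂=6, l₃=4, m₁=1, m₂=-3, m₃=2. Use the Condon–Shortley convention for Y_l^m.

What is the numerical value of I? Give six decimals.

-0.252474

Rules hold: Σm=0, L=12 even, 4≤4≤8.
N = 5·13·9 = 585
Δ = 4!·0!·8!/13! = 1/6435
Racah Σ t=2..2: t=2:+1/2304 = 1/2304
⇒ 3j(2 6 4; 0 0 0)² = 5/143, sgn +1
Racah Σ t=1..1: t=1:−1/8640 = -1/8640
⇒ 3j(2 6 4; 1 -3 2)² = 28/715, sgn -1
4πI² = N·(3j₀)²·(3jₘ)² = 1260/1573
I = -1·√(0.801017/4π) = -0.25247360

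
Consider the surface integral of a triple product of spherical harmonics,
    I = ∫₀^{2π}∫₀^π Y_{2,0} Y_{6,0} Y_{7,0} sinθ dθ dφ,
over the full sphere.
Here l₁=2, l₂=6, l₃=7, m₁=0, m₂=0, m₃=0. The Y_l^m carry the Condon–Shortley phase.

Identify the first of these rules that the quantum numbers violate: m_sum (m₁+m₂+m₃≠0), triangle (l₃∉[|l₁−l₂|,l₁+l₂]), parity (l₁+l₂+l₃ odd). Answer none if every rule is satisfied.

parity

Σmᵢ = 0  ✓
l₃∈[|l₁−l₂|,l₁+l₂]=[4,8], have l₃=7  ✓
Σlᵢ = 15 ⇒ odd  ✗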